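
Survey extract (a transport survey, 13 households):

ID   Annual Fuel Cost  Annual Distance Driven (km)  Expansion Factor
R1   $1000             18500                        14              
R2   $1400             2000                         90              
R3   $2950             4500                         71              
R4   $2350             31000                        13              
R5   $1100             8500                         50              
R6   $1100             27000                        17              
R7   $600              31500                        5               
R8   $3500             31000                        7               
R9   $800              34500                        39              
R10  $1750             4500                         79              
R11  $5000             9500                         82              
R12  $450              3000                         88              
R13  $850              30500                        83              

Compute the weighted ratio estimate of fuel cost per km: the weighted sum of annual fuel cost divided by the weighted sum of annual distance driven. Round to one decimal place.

0.2

Σ wᵢ·y = 1170800
Σ wᵢ·x = 7695500
Ratio = 1170800 / 7695500 = 0.15214086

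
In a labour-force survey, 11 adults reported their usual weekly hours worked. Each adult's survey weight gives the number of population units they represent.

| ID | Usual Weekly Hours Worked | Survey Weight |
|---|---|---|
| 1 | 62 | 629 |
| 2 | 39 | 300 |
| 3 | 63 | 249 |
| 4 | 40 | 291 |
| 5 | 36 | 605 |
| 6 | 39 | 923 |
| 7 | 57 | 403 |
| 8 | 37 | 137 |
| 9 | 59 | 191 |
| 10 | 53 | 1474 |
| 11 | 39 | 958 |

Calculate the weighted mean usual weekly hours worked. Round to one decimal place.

Weighted sum = 62×629 + 39×300 + 63×249 + 40×291 + 36×605 + 39×923 + 57×403 + 37×137 + 59×191 + 53×1474 + 39×958
  = 290595
Sum of weights = 629 + 300 + 249 + 291 + 605 + 923 + 403 + 137 + 191 + 1474 + 958 = 6160
Weighted mean = 290595 / 6160 = 47.174513

47.2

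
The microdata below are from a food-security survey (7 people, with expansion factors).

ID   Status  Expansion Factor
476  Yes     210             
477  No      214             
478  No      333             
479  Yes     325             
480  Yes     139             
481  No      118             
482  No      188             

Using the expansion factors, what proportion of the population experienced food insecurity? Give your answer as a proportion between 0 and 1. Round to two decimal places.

Sum of weights for 'Yes' = 210 + 325 + 139 = 674
Total weight = 210 + 214 + 333 + 325 + 139 + 118 + 188 = 1527
Weighted proportion = 674 / 1527 = 0.44138834

0.44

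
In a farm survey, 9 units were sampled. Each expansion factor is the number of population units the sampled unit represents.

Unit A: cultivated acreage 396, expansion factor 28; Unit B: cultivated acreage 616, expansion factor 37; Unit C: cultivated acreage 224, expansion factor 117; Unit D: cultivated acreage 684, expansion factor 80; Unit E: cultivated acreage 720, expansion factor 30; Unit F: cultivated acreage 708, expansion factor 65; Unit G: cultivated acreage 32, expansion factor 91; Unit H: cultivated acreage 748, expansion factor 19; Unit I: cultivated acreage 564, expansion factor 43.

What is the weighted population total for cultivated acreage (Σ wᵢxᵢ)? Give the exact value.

Weighted total = 396×28 + 616×37 + 224×117 + 684×80 + 720×30 + 708×65 + 32×91 + 748×19 + 564×43
  = 11088 + 22792 + 26208 + 54720 + 21600 + 46020 + 2912 + 14212 + 24252 = 223804

223804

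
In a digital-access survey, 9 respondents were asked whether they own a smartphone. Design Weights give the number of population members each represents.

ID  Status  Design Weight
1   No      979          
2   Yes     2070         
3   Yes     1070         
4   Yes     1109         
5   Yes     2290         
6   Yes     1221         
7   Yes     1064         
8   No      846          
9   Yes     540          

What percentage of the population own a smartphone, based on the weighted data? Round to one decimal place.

83.7

Sum of weights for 'Yes' = 2070 + 1070 + 1109 + 2290 + 1221 + 1064 + 540 = 9364
Total weight = 979 + 2070 + 1070 + 1109 + 2290 + 1221 + 1064 + 846 + 540 = 11189
Weighted proportion = 9364 / 11189 = 0.83689338 → 83.689338%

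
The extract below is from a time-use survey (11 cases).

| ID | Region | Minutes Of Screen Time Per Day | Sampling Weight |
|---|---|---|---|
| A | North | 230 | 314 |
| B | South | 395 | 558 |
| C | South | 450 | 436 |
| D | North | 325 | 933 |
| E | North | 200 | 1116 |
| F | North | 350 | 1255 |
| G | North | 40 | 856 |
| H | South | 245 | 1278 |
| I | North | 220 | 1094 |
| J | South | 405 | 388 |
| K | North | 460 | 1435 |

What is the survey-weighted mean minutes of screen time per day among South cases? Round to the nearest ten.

South rows: B, C, H, J
Weighted sum = 395×558 + 450×436 + 245×1278 + 405×388
  = 886860
Sum of weights = 2660
Weighted mean = 886860 / 2660 = 333.40602

330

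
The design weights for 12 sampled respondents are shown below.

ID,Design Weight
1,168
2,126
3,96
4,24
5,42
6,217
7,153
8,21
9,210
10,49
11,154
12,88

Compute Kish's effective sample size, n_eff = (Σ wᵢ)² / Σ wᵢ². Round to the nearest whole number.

Σ wᵢ = 1348
Σ wᵢ² = 204556
n_eff = 1348² / 204556 = 1817104 / 204556 = 8.8831616

9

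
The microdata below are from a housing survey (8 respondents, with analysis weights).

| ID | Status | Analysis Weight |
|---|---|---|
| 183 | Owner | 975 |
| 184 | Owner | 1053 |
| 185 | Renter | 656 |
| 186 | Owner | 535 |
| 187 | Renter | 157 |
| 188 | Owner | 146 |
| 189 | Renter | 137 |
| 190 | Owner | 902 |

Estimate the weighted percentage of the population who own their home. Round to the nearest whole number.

Sum of weights for 'Owner' = 975 + 1053 + 535 + 146 + 902 = 3611
Total weight = 4561
Weighted proportion = 3611 / 4561 = 0.79171234 → 79.171234%

79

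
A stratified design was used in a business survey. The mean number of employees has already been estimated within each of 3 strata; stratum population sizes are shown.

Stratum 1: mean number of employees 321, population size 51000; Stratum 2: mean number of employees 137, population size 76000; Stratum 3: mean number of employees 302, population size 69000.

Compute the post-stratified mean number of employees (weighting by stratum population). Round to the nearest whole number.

243

Σ Nₕ·x̄ₕ = 321×51000 + 137×76000 + 302×69000
  = 47621000
Σ Nₕ = 51000 + 76000 + 69000 = 196000
Overall mean = 47621000 / 196000 = 242.96429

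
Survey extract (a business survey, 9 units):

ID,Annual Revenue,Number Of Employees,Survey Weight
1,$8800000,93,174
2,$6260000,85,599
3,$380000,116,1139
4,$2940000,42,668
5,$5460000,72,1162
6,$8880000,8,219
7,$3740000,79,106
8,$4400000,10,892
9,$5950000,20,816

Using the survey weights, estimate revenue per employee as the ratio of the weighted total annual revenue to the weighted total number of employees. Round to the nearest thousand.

Σ wᵢ·y = 25143360000
Σ wᵢ·x = 346307
Ratio = 25143360000 / 346307 = 72604.25

73000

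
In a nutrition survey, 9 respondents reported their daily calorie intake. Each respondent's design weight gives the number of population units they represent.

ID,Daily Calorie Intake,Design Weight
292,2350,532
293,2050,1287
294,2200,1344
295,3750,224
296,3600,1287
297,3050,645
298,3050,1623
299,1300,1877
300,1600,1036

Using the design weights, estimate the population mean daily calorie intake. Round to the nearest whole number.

Weighted sum = 2350×532 + 2050×1287 + 2200×1344 + 3750×224 + 3600×1287 + 3050×645 + 3050×1623 + 1300×1877 + 1600×1036
  = 1250200 + 2638350 + 2956800 + 840000 + 4633200 + 1967250 + 4950150 + 2440100 + 1657600 = 23333650
Sum of weights = 532 + 1287 + 1344 + 224 + 1287 + 645 + 1623 + 1877 + 1036 = 9855
Weighted mean = 23333650 / 9855 = 2367.6966

2368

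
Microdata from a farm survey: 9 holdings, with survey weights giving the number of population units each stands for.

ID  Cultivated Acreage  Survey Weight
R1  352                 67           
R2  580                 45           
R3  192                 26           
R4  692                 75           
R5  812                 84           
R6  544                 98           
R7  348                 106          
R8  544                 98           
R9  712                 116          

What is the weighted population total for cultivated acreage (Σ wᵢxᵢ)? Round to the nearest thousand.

401000

Weighted total = 352×67 + 580×45 + 192×26 + 692×75 + 812×84 + 544×98 + 348×106 + 544×98 + 712×116
  = 23584 + 26100 + 4992 + 51900 + 68208 + 53312 + 36888 + 53312 + 82592 = 400888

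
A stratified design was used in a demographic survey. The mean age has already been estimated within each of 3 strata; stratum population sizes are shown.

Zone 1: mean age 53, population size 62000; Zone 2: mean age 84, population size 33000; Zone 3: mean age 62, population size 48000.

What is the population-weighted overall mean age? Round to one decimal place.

Σ Nₕ·x̄ₕ = 53×62000 + 84×33000 + 62×48000
  = 9034000
Σ Nₕ = 62000 + 33000 + 48000 = 143000
Overall mean = 9034000 / 143000 = 63.174825

63.2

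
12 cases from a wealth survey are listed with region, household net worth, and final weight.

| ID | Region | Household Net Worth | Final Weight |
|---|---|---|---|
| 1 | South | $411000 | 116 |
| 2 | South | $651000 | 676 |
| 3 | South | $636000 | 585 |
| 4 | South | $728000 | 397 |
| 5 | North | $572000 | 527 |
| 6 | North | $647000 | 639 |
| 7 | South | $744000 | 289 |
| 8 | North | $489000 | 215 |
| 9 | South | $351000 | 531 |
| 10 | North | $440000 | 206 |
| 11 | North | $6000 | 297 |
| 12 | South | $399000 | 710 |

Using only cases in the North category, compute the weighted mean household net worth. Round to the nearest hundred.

484300

North rows: 5, 6, 8, 10, 11
Weighted sum = 572000×527 + 647000×639 + 489000×215 + 440000×206 + 6000×297
  = 912434000
Sum of weights = 527 + 639 + 215 + 206 + 297 = 1884
Weighted mean = 912434000 / 1884 = 484306.79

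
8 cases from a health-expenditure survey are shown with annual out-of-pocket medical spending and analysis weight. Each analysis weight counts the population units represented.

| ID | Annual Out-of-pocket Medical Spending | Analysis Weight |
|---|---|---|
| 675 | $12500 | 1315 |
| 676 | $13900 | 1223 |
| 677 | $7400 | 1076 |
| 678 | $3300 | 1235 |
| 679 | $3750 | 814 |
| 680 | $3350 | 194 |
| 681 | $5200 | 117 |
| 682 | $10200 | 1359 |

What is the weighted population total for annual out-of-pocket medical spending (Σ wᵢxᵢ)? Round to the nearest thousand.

Weighted total = 12500×1315 + 13900×1223 + 7400×1076 + 3300×1235 + 3750×814 + 3350×194 + 5200×117 + 10200×1359
  = 16437500 + 16999700 + 7962400 + 4075500 + 3052500 + 649900 + 608400 + 13861800 = 63647700

63648000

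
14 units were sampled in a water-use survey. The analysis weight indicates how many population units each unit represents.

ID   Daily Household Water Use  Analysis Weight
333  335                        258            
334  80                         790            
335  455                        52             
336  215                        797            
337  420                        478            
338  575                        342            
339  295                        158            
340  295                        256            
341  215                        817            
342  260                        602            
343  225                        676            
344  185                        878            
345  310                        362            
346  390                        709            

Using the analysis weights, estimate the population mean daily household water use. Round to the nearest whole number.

Weighted sum = 1899620
Sum of weights = 7175
Weighted mean = 1899620 / 7175 = 264.7554

265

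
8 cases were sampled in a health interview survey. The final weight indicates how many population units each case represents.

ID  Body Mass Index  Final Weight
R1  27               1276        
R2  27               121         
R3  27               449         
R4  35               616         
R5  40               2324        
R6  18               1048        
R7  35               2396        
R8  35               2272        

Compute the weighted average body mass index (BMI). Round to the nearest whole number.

Weighted sum = 27×1276 + 27×121 + 27×449 + 35×616 + 40×2324 + 18×1048 + 35×2396 + 35×2272
  = 346606
Sum of weights = 10502
Weighted mean = 346606 / 10502 = 33.003809

33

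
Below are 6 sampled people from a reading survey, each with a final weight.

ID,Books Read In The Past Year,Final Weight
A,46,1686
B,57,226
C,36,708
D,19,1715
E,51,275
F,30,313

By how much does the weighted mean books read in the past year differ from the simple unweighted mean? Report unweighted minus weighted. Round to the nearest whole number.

Unweighted sum = 46 + 57 + 36 + 19 + 51 + 30 = 239
Unweighted mean = 239 / 6 = 39.833333
Weighted sum = 171926
Sum of weights = 1686 + 226 + 708 + 1715 + 275 + 313 = 4923
Weighted mean = 171926 / 4923 = 34.923014
Difference (unweighted minus weighted) = 4.9103189

5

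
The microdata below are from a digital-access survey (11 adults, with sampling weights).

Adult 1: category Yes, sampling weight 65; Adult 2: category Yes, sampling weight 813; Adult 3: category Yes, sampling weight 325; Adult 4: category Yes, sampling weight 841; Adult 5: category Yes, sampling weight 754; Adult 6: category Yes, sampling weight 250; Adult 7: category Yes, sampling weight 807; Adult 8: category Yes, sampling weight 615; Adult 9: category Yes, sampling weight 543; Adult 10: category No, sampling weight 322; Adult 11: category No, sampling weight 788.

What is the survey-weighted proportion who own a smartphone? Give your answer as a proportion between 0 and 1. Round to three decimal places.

Sum of weights for 'Yes' = 65 + 813 + 325 + 841 + 754 + 250 + 807 + 615 + 543 = 5013
Total weight = 65 + 813 + 325 + 841 + 754 + 250 + 807 + 615 + 543 + 322 + 788 = 6123
Weighted proportion = 5013 / 6123 = 0.81871632

0.819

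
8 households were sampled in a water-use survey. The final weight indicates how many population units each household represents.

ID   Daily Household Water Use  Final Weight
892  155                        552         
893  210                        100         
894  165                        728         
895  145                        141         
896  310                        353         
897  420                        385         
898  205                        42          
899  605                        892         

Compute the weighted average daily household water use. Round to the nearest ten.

Weighted sum = 155×552 + 210×100 + 165×728 + 145×141 + 310×353 + 420×385 + 205×42 + 605×892
  = 85560 + 21000 + 120120 + 20445 + 109430 + 161700 + 8610 + 539660 = 1066525
Sum of weights = 3193
Weighted mean = 1066525 / 3193 = 334.01973

330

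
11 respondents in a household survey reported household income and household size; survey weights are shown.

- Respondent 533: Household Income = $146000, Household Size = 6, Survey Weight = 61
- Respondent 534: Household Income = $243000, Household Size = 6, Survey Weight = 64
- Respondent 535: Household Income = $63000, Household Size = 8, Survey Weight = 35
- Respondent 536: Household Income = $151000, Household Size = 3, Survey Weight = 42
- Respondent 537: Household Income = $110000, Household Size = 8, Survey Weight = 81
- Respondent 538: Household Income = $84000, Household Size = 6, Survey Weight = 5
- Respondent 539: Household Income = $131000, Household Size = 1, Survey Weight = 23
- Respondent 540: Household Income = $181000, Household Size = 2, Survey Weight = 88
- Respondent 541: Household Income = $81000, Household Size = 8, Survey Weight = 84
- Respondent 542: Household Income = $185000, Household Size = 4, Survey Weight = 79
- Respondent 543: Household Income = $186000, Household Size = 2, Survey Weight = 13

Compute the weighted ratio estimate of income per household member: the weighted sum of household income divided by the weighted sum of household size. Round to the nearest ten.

Σ wᵢ·y = 146000×61 + 243000×64 + 63000×35 + 151000×42 + 110000×81 + 84000×5 + 131000×23 + 181000×88 + 81000×84 + 185000×79 + 186000×13
  = 85113000
Σ wᵢ·x = 6×61 + 6×64 + 8×35 + 3×42 + 8×81 + 6×5 + 1×23 + 2×88 + 8×84 + 4×79 + 2×13
  = 3047
Ratio = 85113000 / 3047 = 27933.377

27930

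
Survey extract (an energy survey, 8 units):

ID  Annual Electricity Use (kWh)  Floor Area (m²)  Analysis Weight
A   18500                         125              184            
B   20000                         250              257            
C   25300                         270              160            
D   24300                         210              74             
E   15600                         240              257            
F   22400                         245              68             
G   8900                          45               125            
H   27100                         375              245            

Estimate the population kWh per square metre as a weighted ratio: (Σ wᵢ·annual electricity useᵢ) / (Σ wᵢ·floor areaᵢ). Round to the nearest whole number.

86

Σ wᵢ·y = 18500×184 + 20000×257 + 25300×160 + 24300×74 + 15600×257 + 22400×68 + 8900×125 + 27100×245
  = 3404000 + 5140000 + 4048000 + 1798200 + 4009200 + 1523200 + 1112500 + 6639500 = 27674600
Σ wᵢ·x = 125×184 + 250×257 + 270×160 + 210×74 + 240×257 + 245×68 + 45×125 + 375×245
  = 321830
Ratio = 27674600 / 321830 = 85.991362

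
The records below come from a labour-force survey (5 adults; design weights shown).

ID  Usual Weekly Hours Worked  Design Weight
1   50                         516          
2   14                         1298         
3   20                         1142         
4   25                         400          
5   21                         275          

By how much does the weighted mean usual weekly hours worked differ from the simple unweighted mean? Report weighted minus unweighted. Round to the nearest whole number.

-3

Unweighted sum = 50 + 14 + 20 + 25 + 21 = 130
Unweighted mean = 130 / 5 = 26
Weighted sum = 50×516 + 14×1298 + 20×1142 + 25×400 + 21×275
  = 25800 + 18172 + 22840 + 10000 + 5775 = 82587
Sum of weights = 516 + 1298 + 1142 + 400 + 275 = 3631
Weighted mean = 82587 / 3631 = 22.744974
Difference (weighted minus unweighted) = -3.2550262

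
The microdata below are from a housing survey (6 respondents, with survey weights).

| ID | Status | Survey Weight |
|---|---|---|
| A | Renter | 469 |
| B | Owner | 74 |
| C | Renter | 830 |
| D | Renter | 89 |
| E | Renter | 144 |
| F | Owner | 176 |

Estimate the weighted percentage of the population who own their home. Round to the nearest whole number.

14

Sum of weights for 'Owner' = 74 + 176 = 250
Total weight = 469 + 74 + 830 + 89 + 144 + 176 = 1782
Weighted proportion = 250 / 1782 = 0.14029181 → 14.029181%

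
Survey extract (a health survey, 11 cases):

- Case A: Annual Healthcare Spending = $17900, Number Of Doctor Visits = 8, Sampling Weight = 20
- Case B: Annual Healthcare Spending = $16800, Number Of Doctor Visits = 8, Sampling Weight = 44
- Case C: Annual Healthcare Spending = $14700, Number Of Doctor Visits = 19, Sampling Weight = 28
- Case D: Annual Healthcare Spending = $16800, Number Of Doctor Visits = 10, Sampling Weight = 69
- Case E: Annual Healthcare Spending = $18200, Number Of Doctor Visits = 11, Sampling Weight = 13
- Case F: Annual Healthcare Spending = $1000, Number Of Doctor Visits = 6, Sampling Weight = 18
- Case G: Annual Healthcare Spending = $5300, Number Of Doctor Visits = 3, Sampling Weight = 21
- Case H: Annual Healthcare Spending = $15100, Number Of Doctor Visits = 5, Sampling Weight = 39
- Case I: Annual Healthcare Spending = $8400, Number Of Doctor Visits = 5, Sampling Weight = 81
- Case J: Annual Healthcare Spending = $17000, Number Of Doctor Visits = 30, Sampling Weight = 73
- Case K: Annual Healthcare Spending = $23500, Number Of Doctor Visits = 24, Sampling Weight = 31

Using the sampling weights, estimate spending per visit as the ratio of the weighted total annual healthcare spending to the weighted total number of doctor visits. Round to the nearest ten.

1120

Σ wᵢ·y = 17900×20 + 16800×44 + 14700×28 + 16800×69 + 18200×13 + 1000×18 + 5300×21 + 15100×39 + 8400×81 + 17000×73 + 23500×31
  = 358000 + 739200 + 411600 + 1159200 + 236600 + 18000 + 111300 + 588900 + 680400 + 1241000 + 728500 = 6272700
Σ wᵢ·x = 8×20 + 8×44 + 19×28 + 10×69 + 11×13 + 6×18 + 3×21 + 5×39 + 5×81 + 30×73 + 24×31
  = 5582
Ratio = 6272700 / 5582 = 1123.737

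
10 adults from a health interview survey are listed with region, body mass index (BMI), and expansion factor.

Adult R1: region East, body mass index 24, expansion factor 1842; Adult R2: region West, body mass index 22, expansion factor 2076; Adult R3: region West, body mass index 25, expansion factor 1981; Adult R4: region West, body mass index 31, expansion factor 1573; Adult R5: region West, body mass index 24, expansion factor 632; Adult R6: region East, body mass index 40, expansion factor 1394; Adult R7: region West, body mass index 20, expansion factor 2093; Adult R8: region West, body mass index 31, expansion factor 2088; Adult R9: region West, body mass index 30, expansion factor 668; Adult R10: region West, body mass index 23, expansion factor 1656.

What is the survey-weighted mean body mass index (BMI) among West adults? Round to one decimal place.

25.4

West rows: R2, R3, R4, R5, R7, R8, R9, R10
Weighted sum = 22×2076 + 25×1981 + 31×1573 + 24×632 + 20×2093 + 31×2088 + 30×668 + 23×1656
  = 323844
Sum of weights = 2076 + 1981 + 1573 + 632 + 2093 + 2088 + 668 + 1656 = 12767
Weighted mean = 323844 / 12767 = 25.365708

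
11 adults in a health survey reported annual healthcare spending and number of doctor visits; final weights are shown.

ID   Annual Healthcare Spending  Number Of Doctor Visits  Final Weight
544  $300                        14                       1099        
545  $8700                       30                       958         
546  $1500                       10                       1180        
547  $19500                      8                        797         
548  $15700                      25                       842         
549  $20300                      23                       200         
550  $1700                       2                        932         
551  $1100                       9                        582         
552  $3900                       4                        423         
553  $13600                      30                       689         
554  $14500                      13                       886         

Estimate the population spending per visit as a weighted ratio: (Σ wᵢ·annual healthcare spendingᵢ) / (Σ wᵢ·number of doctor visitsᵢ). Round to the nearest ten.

Σ wᵢ·y = 300×1099 + 8700×958 + 1500×1180 + 19500×797 + 15700×842 + 20300×200 + 1700×932 + 1100×582 + 3900×423 + 13600×689 + 14500×886
  = 329700 + 8334600 + 1770000 + 15541500 + 13219400 + 4060000 + 1584400 + 640200 + 1649700 + 9370400 + 12847000 = 69346900
Σ wᵢ·x = 14×1099 + 30×958 + 10×1180 + 8×797 + 25×842 + 23×200 + 2×932 + 9×582 + 4×423 + 30×689 + 13×886
  = 128934
Ratio = 69346900 / 128934 = 537.84805

540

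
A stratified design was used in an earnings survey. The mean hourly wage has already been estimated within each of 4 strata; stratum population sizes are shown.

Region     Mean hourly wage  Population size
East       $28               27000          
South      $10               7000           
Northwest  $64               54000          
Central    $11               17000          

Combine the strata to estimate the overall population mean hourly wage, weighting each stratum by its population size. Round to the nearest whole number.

43

Σ Nₕ·x̄ₕ = 28×27000 + 10×7000 + 64×54000 + 11×17000
  = 756000 + 70000 + 3456000 + 187000 = 4469000
Σ Nₕ = 27000 + 7000 + 54000 + 17000 = 105000
Overall mean = 4469000 / 105000 = 42.561905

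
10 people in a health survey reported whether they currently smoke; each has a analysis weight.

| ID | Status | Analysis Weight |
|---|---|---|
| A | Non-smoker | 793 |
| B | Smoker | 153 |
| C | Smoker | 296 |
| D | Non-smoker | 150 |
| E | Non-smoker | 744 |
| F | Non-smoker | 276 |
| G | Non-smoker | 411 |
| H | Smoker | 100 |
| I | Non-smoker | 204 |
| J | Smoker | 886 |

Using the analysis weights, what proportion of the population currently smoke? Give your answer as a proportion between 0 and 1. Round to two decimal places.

0.36

Sum of weights for 'Smoker' = 153 + 296 + 100 + 886 = 1435
Total weight = 4013
Weighted proportion = 1435 / 4013 = 0.35758784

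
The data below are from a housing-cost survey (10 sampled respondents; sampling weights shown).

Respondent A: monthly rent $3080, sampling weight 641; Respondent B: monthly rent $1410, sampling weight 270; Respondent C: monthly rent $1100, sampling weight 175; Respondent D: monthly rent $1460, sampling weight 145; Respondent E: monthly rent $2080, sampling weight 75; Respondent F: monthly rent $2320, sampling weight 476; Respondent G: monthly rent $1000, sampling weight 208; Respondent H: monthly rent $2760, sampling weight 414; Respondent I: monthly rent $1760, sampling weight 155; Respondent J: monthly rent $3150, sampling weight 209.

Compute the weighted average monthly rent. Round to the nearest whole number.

2276

Weighted sum = 3080×641 + 1410×270 + 1100×175 + 1460×145 + 2080×75 + 2320×476 + 1000×208 + 2760×414 + 1760×155 + 3150×209
  = 1974280 + 380700 + 192500 + 211700 + 156000 + 1104320 + 208000 + 1142640 + 272800 + 658350 = 6301290
Sum of weights = 641 + 270 + 175 + 145 + 75 + 476 + 208 + 414 + 155 + 209 = 2768
Weighted mean = 6301290 / 2768 = 2276.4776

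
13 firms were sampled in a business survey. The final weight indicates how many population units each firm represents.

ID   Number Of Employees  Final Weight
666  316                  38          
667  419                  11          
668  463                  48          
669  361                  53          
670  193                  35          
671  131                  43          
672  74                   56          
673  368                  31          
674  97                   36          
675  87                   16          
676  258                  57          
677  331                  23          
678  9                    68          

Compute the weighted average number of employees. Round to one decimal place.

220.8

Weighted sum = 113729
Sum of weights = 515
Weighted mean = 113729 / 515 = 220.83301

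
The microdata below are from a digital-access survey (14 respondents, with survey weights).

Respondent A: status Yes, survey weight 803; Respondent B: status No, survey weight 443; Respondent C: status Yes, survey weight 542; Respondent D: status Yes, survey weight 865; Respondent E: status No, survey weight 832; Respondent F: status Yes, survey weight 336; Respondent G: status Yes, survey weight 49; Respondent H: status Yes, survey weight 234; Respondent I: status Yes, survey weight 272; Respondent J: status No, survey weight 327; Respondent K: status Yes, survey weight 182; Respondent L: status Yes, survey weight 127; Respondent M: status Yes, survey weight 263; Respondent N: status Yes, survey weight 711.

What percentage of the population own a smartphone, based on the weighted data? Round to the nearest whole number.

73

Sum of weights for 'Yes' = 803 + 542 + 865 + 336 + 49 + 234 + 272 + 182 + 127 + 263 + 711 = 4384
Total weight = 5986
Weighted proportion = 4384 / 5986 = 0.73237554 → 73.237554%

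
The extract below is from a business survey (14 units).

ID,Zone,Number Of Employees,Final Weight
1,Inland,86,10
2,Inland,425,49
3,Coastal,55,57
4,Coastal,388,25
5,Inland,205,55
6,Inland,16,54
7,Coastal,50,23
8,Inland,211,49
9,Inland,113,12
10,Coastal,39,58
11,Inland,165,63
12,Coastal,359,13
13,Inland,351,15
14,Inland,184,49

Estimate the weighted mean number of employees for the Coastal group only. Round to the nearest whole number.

119

Coastal rows: 3, 4, 7, 10, 12
Weighted sum = 55×57 + 388×25 + 50×23 + 39×58 + 359×13
  = 20914
Sum of weights = 57 + 25 + 23 + 58 + 13 = 176
Weighted mean = 20914 / 176 = 118.82955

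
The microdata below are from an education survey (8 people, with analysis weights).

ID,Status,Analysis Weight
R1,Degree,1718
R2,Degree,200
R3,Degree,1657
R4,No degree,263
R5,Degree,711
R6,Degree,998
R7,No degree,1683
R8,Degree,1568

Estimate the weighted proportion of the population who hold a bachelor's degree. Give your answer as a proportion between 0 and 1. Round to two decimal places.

0.78

Sum of weights for 'Degree' = 1718 + 200 + 1657 + 711 + 998 + 1568 = 6852
Total weight = 8798
Weighted proportion = 6852 / 8798 = 0.77881337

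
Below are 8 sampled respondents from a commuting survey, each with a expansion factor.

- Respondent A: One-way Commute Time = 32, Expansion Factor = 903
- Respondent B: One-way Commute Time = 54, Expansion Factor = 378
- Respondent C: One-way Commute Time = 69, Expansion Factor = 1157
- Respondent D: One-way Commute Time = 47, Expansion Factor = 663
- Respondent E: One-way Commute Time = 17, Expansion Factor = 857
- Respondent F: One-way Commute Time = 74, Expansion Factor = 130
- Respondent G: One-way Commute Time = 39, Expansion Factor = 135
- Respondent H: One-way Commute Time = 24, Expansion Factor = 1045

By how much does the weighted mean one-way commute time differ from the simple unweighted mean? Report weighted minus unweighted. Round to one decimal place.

-3.7

Unweighted sum = 356
Unweighted mean = 356 / 8 = 44.5
Weighted sum = 32×903 + 54×378 + 69×1157 + 47×663 + 17×857 + 74×130 + 39×135 + 24×1045
  = 28896 + 20412 + 79833 + 31161 + 14569 + 9620 + 5265 + 25080 = 214836
Sum of weights = 903 + 378 + 1157 + 663 + 857 + 130 + 135 + 1045 = 5268
Weighted mean = 214836 / 5268 = 40.781321
Difference (weighted minus unweighted) = -3.7186788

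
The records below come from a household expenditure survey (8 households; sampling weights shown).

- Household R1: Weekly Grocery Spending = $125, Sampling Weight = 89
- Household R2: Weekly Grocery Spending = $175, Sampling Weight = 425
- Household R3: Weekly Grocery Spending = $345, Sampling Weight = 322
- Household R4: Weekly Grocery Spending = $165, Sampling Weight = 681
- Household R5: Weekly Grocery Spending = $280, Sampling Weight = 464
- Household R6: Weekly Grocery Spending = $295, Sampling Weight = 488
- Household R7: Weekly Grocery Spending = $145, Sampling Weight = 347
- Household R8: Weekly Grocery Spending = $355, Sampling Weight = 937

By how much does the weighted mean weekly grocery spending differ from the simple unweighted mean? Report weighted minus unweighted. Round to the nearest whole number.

22

Unweighted sum = 125 + 175 + 345 + 165 + 280 + 295 + 145 + 355 = 1885
Unweighted mean = 1885 / 8 = 235.625
Weighted sum = 965785
Sum of weights = 89 + 425 + 322 + 681 + 464 + 488 + 347 + 937 = 3753
Weighted mean = 965785 / 3753 = 257.3368
Difference (weighted minus unweighted) = 21.711797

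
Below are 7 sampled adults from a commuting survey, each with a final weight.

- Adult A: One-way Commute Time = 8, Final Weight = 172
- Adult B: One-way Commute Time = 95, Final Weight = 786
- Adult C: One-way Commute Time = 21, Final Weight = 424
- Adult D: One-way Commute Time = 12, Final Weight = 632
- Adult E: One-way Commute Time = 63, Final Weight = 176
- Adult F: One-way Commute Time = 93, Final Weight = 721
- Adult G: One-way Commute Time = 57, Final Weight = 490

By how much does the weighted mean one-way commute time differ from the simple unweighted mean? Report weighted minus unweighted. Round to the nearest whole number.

9

Unweighted sum = 349
Unweighted mean = 349 / 7 = 49.857143
Weighted sum = 8×172 + 95×786 + 21×424 + 12×632 + 63×176 + 93×721 + 57×490
  = 1376 + 74670 + 8904 + 7584 + 11088 + 67053 + 27930 = 198605
Sum of weights = 3401
Weighted mean = 198605 / 3401 = 58.39606
Difference (weighted minus unweighted) = 8.5389171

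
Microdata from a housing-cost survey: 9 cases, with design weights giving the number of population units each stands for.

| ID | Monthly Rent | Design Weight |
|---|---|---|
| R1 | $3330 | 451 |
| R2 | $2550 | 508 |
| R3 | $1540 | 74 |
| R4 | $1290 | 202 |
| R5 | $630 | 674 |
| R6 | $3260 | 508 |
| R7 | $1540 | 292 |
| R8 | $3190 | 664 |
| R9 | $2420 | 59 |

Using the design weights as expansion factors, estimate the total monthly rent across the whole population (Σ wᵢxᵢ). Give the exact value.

7963090

Weighted total = 3330×451 + 2550×508 + 1540×74 + 1290×202 + 630×674 + 3260×508 + 1540×292 + 3190×664 + 2420×59
  = 7963090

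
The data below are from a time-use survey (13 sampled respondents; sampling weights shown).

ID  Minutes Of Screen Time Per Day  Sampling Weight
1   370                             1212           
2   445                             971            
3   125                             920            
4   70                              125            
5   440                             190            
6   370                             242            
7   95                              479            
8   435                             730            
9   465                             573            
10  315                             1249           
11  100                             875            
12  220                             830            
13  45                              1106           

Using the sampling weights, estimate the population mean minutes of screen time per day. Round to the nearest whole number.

265

Weighted sum = 2520230
Sum of weights = 9502
Weighted mean = 2520230 / 9502 = 265.23153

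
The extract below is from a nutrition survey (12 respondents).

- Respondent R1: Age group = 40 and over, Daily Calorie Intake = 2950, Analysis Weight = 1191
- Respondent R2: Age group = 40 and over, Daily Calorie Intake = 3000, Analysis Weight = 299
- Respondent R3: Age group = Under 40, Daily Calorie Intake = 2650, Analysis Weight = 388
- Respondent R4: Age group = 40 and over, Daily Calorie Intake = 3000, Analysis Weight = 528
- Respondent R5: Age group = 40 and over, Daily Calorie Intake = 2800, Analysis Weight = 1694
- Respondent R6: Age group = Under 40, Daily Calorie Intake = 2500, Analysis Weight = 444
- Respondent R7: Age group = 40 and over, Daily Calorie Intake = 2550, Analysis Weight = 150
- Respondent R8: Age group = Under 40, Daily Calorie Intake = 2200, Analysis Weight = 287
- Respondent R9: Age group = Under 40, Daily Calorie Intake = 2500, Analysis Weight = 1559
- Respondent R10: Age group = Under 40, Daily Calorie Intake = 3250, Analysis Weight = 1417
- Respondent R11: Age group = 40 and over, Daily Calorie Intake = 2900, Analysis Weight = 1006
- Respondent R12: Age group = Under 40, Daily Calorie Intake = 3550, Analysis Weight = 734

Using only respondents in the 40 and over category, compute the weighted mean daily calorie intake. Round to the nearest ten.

40 and over rows: R1, R2, R4, R5, R7, R11
Weighted sum = 2950×1191 + 3000×299 + 3000×528 + 2800×1694 + 2550×150 + 2900×1006
  = 14037550
Sum of weights = 1191 + 299 + 528 + 1694 + 150 + 1006 = 4868
Weighted mean = 14037550 / 4868 = 2883.638

2880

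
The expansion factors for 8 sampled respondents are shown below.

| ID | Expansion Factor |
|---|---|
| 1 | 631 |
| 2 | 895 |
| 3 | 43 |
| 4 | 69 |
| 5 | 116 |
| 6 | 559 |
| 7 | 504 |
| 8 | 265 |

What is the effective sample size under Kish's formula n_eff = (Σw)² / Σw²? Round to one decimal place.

5.1

Σ wᵢ = 631 + 895 + 43 + 69 + 116 + 559 + 504 + 265 = 3082
Σ wᵢ² = 398161 + 801025 + 1849 + 4761 + 13456 + 312481 + 254016 + 70225 = 1855974
n_eff = 3082² / 1855974 = 9498724 / 1855974 = 5.1179187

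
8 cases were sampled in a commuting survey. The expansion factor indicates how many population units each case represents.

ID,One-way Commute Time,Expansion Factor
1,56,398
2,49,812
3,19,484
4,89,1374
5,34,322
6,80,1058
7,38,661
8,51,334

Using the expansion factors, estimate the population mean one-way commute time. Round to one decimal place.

Weighted sum = 56×398 + 49×812 + 19×484 + 89×1374 + 34×322 + 80×1058 + 38×661 + 51×334
  = 22288 + 39788 + 9196 + 122286 + 10948 + 84640 + 25118 + 17034 = 331298
Sum of weights = 398 + 812 + 484 + 1374 + 322 + 1058 + 661 + 334 = 5443
Weighted mean = 331298 / 5443 = 60.866801

60.9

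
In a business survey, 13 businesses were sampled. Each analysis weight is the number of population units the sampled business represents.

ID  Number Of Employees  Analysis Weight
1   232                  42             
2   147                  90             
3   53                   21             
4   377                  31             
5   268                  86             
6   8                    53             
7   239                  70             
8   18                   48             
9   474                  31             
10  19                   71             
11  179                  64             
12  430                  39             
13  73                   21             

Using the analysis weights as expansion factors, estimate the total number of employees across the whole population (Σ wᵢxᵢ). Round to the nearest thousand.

Weighted total = 122642

123000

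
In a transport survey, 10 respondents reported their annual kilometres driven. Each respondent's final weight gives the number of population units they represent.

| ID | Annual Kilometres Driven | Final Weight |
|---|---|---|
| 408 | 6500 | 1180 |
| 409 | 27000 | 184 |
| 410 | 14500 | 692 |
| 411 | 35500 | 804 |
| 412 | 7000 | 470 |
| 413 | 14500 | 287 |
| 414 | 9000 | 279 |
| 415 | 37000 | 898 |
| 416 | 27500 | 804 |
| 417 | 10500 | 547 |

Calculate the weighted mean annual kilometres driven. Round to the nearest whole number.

Weighted sum = 6500×1180 + 27000×184 + 14500×692 + 35500×804 + 7000×470 + 14500×287 + 9000×279 + 37000×898 + 27500×804 + 10500×547
  = 7670000 + 4968000 + 10034000 + 28542000 + 3290000 + 4161500 + 2511000 + 33226000 + 22110000 + 5743500 = 122256000
Sum of weights = 1180 + 184 + 692 + 804 + 470 + 287 + 279 + 898 + 804 + 547 = 6145
Weighted mean = 122256000 / 6145 = 19895.199

19895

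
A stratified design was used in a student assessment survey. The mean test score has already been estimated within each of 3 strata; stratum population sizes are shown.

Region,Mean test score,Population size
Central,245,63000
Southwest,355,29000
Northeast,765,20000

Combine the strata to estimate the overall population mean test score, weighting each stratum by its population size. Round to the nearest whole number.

366

Σ Nₕ·x̄ₕ = 41030000
Σ Nₕ = 63000 + 29000 + 20000 = 112000
Overall mean = 41030000 / 112000 = 366.33929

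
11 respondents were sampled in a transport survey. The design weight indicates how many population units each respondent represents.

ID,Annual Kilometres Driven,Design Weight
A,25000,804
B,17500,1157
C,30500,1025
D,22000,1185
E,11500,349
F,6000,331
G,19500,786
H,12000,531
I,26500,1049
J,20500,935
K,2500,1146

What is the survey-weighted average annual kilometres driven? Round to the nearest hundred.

Weighted sum = 25000×804 + 17500×1157 + 30500×1025 + 22000×1185 + 11500×349 + 6000×331 + 19500×786 + 12000×531 + 26500×1049 + 20500×935 + 2500×1146
  = 20100000 + 20247500 + 31262500 + 26070000 + 4013500 + 1986000 + 15327000 + 6372000 + 27798500 + 19167500 + 2865000 = 175209500
Sum of weights = 9298
Weighted mean = 175209500 / 9298 = 18843.784

18800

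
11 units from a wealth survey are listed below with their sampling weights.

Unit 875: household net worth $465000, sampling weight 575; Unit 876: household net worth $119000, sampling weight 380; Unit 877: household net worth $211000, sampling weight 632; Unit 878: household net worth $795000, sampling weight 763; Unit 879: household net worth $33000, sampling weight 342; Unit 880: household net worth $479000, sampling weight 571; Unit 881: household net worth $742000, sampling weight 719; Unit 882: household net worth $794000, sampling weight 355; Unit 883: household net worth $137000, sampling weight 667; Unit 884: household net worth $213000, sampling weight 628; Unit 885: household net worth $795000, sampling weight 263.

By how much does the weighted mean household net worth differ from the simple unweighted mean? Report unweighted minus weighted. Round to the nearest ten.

Unweighted sum = 4783000
Unweighted mean = 4783000 / 11 = 434818.18
Weighted sum = 465000×575 + 119000×380 + 211000×632 + 795000×763 + 33000×342 + 479000×571 + 742000×719 + 794000×355 + 137000×667 + 213000×628 + 795000×263
  = 267375000 + 45220000 + 133352000 + 606585000 + 11286000 + 273509000 + 533498000 + 281870000 + 91379000 + 133764000 + 209085000 = 2586923000
Sum of weights = 575 + 380 + 632 + 763 + 342 + 571 + 719 + 355 + 667 + 628 + 263 = 5895
Weighted mean = 2586923000 / 5895 = 438833.42
Difference (unweighted minus weighted) = -4015.2363

-4020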